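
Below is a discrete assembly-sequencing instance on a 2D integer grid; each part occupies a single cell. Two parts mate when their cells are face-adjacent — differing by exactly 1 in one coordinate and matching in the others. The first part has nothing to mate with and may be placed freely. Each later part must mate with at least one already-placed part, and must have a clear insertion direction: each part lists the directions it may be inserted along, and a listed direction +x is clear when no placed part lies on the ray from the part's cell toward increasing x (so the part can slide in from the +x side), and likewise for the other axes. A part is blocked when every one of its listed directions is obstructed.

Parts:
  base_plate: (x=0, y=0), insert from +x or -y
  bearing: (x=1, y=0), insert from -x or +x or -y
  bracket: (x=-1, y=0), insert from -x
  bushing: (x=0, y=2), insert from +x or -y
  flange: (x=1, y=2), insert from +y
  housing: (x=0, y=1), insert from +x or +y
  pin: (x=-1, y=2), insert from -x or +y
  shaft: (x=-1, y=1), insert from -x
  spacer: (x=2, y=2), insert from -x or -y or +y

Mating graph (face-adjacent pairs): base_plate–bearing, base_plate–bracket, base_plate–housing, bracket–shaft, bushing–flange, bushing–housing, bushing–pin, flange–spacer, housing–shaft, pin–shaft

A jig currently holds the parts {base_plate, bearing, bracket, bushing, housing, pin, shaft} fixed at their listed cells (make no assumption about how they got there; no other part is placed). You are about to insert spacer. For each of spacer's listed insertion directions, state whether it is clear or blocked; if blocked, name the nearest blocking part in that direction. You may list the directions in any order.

-x: nearest on ray is bushing@(0, 2) ⇒ blocked
-y: ray from spacer(2, 2) has no placed part ⇒ clear
+y: ray from spacer(2, 2) has no placed part ⇒ clear

+y: clear; -x: blocked by bushing; -y: clear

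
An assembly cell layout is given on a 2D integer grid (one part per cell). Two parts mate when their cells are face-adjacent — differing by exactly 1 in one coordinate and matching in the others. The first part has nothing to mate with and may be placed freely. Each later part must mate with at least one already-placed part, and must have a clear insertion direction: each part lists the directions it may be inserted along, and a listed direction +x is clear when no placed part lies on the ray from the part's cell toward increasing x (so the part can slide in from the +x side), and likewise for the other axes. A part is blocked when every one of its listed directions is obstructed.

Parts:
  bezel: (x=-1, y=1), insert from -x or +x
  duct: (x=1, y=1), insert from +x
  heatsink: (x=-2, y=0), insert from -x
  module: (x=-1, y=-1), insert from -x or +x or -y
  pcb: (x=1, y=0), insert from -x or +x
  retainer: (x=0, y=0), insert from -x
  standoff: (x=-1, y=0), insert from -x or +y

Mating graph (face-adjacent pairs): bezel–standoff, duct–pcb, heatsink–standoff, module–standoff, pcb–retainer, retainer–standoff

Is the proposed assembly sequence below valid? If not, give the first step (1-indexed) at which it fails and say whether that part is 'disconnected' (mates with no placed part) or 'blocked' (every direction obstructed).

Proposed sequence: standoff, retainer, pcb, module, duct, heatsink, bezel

1. standoff@(-1, 0) [-x clear] — {standoff}
2. retainer@(0, 0) — -x all obstructed ⇒ blocked

Invalid at step 2 (blocked)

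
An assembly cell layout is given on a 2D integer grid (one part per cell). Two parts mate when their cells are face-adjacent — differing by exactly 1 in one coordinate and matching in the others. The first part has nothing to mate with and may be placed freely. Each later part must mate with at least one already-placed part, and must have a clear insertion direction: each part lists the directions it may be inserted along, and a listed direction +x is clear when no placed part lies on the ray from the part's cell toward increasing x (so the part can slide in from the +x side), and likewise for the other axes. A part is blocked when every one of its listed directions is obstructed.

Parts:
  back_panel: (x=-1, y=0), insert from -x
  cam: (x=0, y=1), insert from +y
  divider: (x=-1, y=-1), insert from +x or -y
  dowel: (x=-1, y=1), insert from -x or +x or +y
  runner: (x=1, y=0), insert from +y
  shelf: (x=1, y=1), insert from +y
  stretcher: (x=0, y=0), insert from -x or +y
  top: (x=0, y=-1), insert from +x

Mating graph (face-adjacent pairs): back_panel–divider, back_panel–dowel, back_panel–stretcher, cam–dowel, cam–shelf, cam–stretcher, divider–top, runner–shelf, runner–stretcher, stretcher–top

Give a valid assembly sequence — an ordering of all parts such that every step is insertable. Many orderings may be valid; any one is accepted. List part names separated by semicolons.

runner; stretcher; back_panel; top; divider; cam; dowel; shelf

1. runner@(1, 0) [+y clear] — {runner}
2. stretcher@(0, 0) [-x clear] — {runner, stretcher}
3. back_panel@(-1, 0) [-x clear] — {back_panel, runner, stretcher}
4. top@(0, -1) [+x clear] — {back_panel, runner, stretcher, top}
5. divider@(-1, -1) [-y clear] — {back_panel, divider, runner, stretcher, top}
6. cam@(0, 1) [+y clear] — {back_panel, cam, divider, runner, stretcher, top}
7. dowel@(-1, 1) [-x clear] — {back_panel, cam, divider, dowel, runner, stretcher, top}
8. shelf@(1, 1) [+y clear] — {back_panel, cam, divider, dowel, runner, shelf, stretcher, top}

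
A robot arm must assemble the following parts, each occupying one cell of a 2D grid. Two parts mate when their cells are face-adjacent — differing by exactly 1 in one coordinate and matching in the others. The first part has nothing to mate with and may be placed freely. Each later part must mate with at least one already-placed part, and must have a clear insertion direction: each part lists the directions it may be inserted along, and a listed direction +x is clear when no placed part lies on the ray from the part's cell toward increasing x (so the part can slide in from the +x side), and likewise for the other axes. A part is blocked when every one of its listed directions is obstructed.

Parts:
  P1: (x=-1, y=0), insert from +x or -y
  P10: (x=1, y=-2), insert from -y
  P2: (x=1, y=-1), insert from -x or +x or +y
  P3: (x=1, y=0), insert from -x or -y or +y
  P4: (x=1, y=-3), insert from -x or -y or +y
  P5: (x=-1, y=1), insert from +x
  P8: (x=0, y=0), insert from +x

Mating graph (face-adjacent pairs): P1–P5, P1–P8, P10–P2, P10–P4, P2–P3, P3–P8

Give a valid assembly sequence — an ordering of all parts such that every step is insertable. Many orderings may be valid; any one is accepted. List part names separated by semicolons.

1. P5@(-1, 1) [+x clear] — {P5}
2. P1@(-1, 0) [+x clear] — {P1, P5}
3. P8@(0, 0) [+x clear] — {P1, P5, P8}
4. P3@(1, 0) [-y clear] — {P1, P3, P5, P8}
5. P2@(1, -1) [-x clear] — {P1, P2, P3, P5, P8}
6. P10@(1, -2) [-y clear] — {P1, P10, P2, P3, P5, P8}
7. P4@(1, -3) [-x clear] — {P1, P10, P2, P3, P4, P5, P8}

P5; P1; P8; P3; P2; P10; P4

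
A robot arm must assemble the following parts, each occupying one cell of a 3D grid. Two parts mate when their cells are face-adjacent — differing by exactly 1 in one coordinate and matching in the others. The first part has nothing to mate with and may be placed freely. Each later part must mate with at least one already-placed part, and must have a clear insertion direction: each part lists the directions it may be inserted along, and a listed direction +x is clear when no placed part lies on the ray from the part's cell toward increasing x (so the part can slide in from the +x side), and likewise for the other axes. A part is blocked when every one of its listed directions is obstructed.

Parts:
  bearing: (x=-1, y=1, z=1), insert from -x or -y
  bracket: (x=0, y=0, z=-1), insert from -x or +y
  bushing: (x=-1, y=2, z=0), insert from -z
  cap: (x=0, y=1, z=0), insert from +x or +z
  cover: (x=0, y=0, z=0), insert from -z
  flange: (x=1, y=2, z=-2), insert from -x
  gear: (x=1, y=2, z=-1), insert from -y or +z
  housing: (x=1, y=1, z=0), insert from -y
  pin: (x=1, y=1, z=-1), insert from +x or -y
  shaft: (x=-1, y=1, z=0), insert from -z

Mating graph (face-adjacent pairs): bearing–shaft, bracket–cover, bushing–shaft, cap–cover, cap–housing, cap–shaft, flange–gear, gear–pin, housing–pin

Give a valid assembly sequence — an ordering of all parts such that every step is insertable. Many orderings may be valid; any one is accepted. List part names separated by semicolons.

bearing; shaft; cap; bushing; cover; housing; pin; gear; flange; bracket

1. bearing@(-1, 1, 1) [-x clear] — {bearing}
2. shaft@(-1, 1, 0) [-z clear] — {bearing, shaft}
3. cap@(0, 1, 0) [+x clear] — {bearing, cap, shaft}
4. bushing@(-1, 2, 0) [-z clear] — {bearing, bushing, cap, shaft}
5. cover@(0, 0, 0) [-z clear] — {bearing, bushing, cap, cover, shaft}
6. housing@(1, 1, 0) [-y clear] — {bearing, bushing, cap, cover, housing, shaft}
7. pin@(1, 1, -1) [+x clear] — {bearing, bushing, cap, cover, housing, pin, shaft}
8. gear@(1, 2, -1) [+z clear] — {bearing, bushing, cap, cover, gear, housing, pin, shaft}
9. flange@(1, 2, -2) [-x clear] — {bearing, bushing, cap, cover, flange, gear, housing, pin, shaft}
10. bracket@(0, 0, -1) [-x clear] — {bearing, bracket, bushing, cap, cover, flange, gear, housing, pin, shaft}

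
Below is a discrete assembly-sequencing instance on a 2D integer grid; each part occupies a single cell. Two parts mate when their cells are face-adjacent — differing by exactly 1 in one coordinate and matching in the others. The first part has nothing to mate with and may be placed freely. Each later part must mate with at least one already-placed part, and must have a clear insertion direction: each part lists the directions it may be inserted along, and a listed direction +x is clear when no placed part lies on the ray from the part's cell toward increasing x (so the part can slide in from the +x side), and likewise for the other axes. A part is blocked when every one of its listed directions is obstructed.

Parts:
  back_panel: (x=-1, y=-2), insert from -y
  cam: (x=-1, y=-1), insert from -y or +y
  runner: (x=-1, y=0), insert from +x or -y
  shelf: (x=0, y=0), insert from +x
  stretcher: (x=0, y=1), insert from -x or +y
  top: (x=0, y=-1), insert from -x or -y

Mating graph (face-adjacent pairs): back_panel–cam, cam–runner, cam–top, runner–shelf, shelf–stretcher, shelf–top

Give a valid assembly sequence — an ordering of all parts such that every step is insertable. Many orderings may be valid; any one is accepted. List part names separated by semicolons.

1. shelf@(0, 0) [+x clear] — {shelf}
2. stretcher@(0, 1) [-x clear] — {shelf, stretcher}
3. runner@(-1, 0) [-y clear] — {runner, shelf, stretcher}
4. cam@(-1, -1) [-y clear] — {cam, runner, shelf, stretcher}
5. back_panel@(-1, -2) [-y clear] — {back_panel, cam, runner, shelf, stretcher}
6. top@(0, -1) [-y clear] — {back_panel, cam, runner, shelf, stretcher, top}

shelf; stretcher; runner; cam; back_panel; top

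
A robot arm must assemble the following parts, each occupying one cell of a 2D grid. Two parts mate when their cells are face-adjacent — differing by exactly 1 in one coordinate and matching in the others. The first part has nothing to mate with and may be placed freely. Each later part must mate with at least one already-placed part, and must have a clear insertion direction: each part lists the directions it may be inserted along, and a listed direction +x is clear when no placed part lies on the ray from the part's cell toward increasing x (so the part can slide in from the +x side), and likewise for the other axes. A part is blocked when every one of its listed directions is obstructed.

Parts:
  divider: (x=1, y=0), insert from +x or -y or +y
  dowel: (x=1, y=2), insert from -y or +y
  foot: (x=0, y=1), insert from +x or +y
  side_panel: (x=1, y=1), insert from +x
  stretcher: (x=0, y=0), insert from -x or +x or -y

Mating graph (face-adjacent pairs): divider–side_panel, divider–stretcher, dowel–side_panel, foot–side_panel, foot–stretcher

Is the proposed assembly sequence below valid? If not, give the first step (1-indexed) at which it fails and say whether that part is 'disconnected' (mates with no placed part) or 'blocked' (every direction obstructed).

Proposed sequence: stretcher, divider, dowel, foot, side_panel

Invalid at step 3 (disconnected)

1. stretcher@(0, 0) [-x clear] — {stretcher}
2. divider@(1, 0) [+x clear] — {divider, stretcher}
3. dowel@(1, 2) — no placed neighbour ⇒ disconnected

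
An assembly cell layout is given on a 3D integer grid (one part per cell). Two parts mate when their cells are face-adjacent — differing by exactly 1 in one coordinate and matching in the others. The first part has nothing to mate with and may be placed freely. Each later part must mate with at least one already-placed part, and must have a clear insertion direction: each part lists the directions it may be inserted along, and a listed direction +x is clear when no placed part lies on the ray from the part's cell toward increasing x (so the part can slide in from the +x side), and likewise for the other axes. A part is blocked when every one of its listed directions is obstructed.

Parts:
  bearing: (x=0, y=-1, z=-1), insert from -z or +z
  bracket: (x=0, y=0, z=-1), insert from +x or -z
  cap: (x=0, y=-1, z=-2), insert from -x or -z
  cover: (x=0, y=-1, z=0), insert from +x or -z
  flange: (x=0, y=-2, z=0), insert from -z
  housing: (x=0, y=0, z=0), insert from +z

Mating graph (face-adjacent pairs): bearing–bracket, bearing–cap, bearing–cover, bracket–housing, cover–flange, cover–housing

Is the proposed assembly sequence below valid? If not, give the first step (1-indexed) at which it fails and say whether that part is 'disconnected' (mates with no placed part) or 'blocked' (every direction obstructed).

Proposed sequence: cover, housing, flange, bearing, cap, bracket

1. cover@(0, -1, 0) [+x clear] — {cover}
2. housing@(0, 0, 0) [+z clear] — {cover, housing}
3. flange@(0, -2, 0) [-z clear] — {cover, flange, housing}
4. bearing@(0, -1, -1) [-z clear] — {bearing, cover, flange, housing}
5. cap@(0, -1, -2) [-x clear] — {bearing, cap, cover, flange, housing}
6. bracket@(0, 0, -1) [+x clear] — {bearing, bracket, cap, cover, flange, housing}

Valid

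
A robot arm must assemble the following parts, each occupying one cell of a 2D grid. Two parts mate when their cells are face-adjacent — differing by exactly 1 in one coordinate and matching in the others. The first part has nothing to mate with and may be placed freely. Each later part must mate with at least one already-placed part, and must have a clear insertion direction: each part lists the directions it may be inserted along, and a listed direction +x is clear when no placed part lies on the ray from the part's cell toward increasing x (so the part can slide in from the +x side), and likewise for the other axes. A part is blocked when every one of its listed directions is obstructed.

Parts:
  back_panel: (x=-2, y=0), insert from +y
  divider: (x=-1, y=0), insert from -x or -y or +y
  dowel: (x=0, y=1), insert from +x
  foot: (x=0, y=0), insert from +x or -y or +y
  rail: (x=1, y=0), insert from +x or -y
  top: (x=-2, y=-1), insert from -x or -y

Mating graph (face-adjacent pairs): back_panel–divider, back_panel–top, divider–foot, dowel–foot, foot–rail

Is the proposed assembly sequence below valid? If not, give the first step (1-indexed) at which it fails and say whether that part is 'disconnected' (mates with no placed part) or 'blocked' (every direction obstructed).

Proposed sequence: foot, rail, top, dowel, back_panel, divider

1. foot@(0, 0) [+x clear] — {foot}
2. rail@(1, 0) [+x clear] — {foot, rail}
3. top@(-2, -1) — no placed neighbour ⇒ disconnected

Invalid at step 3 (disconnected)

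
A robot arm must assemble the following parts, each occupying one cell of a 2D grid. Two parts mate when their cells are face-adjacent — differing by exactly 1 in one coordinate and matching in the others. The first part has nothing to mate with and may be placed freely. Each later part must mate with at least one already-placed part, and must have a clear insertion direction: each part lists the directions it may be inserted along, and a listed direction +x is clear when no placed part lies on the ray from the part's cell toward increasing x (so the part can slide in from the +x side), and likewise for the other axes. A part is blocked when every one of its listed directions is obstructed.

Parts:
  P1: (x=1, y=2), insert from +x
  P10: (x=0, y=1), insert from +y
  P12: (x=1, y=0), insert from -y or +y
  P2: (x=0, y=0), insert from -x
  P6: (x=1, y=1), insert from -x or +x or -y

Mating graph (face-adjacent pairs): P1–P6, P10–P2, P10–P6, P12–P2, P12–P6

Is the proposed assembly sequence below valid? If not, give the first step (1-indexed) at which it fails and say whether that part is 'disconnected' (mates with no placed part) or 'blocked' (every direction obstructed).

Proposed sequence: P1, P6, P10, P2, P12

Valid

1. P1@(1, 2) [+x clear] — {P1}
2. P6@(1, 1) [-x clear] — {P1, P6}
3. P10@(0, 1) [+y clear] — {P1, P10, P6}
4. P2@(0, 0) [-x clear] — {P1, P10, P2, P6}
5. P12@(1, 0) [-y clear] — {P1, P10, P12, P2, P6}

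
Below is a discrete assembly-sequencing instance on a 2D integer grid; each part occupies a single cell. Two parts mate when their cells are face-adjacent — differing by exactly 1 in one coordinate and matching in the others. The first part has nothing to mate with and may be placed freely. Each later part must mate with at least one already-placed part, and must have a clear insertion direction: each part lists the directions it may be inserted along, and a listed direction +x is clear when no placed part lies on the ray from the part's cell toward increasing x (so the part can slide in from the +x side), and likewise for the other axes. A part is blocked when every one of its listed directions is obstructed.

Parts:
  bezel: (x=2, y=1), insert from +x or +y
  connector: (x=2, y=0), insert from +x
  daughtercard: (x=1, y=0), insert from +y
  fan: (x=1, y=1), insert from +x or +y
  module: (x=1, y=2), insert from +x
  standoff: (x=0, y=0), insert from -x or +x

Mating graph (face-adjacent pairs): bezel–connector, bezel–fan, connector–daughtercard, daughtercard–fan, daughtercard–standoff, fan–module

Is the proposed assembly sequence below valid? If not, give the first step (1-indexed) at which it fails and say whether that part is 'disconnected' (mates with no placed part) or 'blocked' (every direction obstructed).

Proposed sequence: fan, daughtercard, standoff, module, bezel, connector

Invalid at step 2 (blocked)

1. fan@(1, 1) [+x clear] — {fan}
2. daughtercard@(1, 0) — +y all obstructed ⇒ blocked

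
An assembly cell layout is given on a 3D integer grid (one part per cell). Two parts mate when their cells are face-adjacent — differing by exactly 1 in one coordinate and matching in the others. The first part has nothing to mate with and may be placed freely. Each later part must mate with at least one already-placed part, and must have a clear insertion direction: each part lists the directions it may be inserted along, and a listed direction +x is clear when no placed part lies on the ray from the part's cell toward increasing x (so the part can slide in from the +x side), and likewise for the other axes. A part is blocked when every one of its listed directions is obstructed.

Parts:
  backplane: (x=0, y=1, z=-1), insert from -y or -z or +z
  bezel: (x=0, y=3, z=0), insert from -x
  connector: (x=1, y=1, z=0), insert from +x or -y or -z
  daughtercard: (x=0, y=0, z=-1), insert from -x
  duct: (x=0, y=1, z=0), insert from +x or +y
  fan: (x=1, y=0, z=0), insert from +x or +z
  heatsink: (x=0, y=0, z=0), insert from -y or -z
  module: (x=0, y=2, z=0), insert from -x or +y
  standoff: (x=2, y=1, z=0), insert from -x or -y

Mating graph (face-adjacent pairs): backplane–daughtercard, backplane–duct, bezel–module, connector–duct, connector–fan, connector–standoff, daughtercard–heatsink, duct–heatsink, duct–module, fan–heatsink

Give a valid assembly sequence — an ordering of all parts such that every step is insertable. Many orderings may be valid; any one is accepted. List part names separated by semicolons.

1. fan@(1, 0, 0) [+x clear] — {fan}
2. connector@(1, 1, 0) [+x clear] — {connector, fan}
3. duct@(0, 1, 0) [+y clear] — {connector, duct, fan}
4. module@(0, 2, 0) [-x clear] — {connector, duct, fan, module}
5. bezel@(0, 3, 0) [-x clear] — {bezel, connector, duct, fan, module}
6. heatsink@(0, 0, 0) [-y clear] — {bezel, connector, duct, fan, heatsink, module}
7. standoff@(2, 1, 0) [-y clear] — {bezel, connector, duct, fan, heatsink, module, standoff}
8. backplane@(0, 1, -1) [-y clear] — {backplane, bezel, connector, duct, fan, heatsink, module, standoff}
9. daughtercard@(0, 0, -1) [-x clear] — {backplane, bezel, connector, daughtercard, duct, fan, heatsink, module, standoff}

fan; connector; duct; module; bezel; heatsink; standoff; backplane; daughtercard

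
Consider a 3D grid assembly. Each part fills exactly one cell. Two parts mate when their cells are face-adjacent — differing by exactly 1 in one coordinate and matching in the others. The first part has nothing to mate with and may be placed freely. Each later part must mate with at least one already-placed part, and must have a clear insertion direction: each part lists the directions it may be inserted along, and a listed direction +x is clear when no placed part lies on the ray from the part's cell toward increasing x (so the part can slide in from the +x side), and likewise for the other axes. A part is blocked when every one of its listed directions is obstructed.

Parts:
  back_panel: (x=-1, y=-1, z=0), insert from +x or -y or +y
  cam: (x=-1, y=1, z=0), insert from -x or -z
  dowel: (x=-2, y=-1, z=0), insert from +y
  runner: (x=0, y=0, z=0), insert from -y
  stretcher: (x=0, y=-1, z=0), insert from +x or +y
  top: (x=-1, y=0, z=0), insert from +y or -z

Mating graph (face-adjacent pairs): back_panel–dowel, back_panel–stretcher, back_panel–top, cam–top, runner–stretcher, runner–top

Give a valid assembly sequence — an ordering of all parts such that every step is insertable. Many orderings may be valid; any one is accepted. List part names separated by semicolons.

1. cam@(-1, 1, 0) [-x clear] — {cam}
2. top@(-1, 0, 0) [-z clear] — {cam, top}
3. runner@(0, 0, 0) [-y clear] — {cam, runner, top}
4. back_panel@(-1, -1, 0) [+x clear] — {back_panel, cam, runner, top}
5. stretcher@(0, -1, 0) [+x clear] — {back_panel, cam, runner, stretcher, top}
6. dowel@(-2, -1, 0) [+y clear] — {back_panel, cam, dowel, runner, stretcher, top}

cam; top; runner; back_panel; stretcher; dowel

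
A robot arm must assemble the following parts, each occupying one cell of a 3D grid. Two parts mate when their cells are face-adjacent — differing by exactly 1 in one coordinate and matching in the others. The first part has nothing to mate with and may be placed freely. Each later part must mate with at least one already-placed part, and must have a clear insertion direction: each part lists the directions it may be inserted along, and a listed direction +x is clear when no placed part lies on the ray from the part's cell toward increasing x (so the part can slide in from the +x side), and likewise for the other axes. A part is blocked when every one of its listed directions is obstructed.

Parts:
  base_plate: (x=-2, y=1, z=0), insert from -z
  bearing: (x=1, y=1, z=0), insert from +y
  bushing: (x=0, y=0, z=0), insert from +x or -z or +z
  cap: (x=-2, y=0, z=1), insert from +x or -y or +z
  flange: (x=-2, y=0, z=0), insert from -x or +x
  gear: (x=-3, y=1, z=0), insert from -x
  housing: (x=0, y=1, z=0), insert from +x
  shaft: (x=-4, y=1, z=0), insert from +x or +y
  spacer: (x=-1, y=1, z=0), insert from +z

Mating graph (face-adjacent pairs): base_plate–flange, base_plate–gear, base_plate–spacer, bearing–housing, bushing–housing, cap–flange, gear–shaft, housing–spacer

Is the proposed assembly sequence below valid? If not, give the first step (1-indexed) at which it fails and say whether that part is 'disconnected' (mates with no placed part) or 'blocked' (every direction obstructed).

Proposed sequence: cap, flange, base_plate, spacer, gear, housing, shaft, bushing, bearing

1. cap@(-2, 0, 1) [+x clear] — {cap}
2. flange@(-2, 0, 0) [-x clear] — {cap, flange}
3. base_plate@(-2, 1, 0) [-z clear] — {base_plate, cap, flange}
4. spacer@(-1, 1, 0) [+z clear] — {base_plate, cap, flange, spacer}
5. gear@(-3, 1, 0) [-x clear] — {base_plate, cap, flange, gear, spacer}
6. housing@(0, 1, 0) [+x clear] — {base_plate, cap, flange, gear, housing, spacer}
7. shaft@(-4, 1, 0) [+y clear] — {base_plate, cap, flange, gear, housing, shaft, spacer}
8. bushing@(0, 0, 0) [+x clear] — {base_plate, bushing, cap, flange, gear, housing, shaft, spacer}
9. bearing@(1, 1, 0) [+y clear] — {base_plate, bearing, bushing, cap, flange, gear, housing, shaft, spacer}

Valid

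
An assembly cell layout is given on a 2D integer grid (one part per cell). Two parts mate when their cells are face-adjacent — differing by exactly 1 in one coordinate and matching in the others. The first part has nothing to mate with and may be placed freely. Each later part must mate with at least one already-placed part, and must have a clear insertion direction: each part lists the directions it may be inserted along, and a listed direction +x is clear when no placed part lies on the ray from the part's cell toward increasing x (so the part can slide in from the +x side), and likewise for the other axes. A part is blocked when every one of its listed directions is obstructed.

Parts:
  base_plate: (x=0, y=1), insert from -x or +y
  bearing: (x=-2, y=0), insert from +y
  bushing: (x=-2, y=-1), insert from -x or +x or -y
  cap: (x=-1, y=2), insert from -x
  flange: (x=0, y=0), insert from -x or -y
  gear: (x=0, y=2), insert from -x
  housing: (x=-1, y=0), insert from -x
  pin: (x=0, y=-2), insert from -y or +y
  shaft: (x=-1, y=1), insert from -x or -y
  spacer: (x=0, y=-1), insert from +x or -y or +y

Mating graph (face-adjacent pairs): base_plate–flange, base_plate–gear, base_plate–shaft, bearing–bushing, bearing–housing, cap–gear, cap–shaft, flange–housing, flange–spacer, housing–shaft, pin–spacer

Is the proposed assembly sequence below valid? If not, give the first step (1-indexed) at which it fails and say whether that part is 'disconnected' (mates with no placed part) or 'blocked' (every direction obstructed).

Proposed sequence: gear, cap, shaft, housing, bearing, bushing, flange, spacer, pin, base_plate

Invalid at step 10 (blocked)

1. gear@(0, 2) [-x clear] — {gear}
2. cap@(-1, 2) [-x clear] — {cap, gear}
3. shaft@(-1, 1) [-x clear] — {cap, gear, shaft}
4. housing@(-1, 0) [-x clear] — {cap, gear, housing, shaft}
5. bearing@(-2, 0) [+y clear] — {bearing, cap, gear, housing, shaft}
6. bushing@(-2, -1) [-x clear] — {bearing, bushing, cap, gear, housing, shaft}
7. flange@(0, 0) [-y clear] — {bearing, bushing, cap, flange, gear, housing, shaft}
8. spacer@(0, -1) [+x clear] — {bearing, bushing, cap, flange, gear, housing, shaft, spacer}
9. pin@(0, -2) [-y clear] — {bearing, bushing, cap, flange, gear, housing, pin, shaft, spacer}
10. base_plate@(0, 1) — -x/+y all obstructed ⇒ blocked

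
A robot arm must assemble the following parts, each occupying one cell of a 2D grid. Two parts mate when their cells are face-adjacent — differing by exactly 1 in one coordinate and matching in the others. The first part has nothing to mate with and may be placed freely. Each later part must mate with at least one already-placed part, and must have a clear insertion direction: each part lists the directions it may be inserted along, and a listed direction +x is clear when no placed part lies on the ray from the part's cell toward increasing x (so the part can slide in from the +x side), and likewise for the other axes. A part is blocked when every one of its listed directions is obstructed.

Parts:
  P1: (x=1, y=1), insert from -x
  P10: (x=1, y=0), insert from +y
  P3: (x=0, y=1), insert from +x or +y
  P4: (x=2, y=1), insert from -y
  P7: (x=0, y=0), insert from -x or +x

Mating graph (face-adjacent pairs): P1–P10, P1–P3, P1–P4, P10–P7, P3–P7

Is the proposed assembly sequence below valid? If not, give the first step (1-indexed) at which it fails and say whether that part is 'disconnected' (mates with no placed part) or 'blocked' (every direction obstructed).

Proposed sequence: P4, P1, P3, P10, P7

Invalid at step 4 (blocked)

1. P4@(2, 1) [-y clear] — {P4}
2. P1@(1, 1) [-x clear] — {P1, P4}
3. P3@(0, 1) [+y clear] — {P1, P3, P4}
4. P10@(1, 0) — +y all obstructed ⇒ blocked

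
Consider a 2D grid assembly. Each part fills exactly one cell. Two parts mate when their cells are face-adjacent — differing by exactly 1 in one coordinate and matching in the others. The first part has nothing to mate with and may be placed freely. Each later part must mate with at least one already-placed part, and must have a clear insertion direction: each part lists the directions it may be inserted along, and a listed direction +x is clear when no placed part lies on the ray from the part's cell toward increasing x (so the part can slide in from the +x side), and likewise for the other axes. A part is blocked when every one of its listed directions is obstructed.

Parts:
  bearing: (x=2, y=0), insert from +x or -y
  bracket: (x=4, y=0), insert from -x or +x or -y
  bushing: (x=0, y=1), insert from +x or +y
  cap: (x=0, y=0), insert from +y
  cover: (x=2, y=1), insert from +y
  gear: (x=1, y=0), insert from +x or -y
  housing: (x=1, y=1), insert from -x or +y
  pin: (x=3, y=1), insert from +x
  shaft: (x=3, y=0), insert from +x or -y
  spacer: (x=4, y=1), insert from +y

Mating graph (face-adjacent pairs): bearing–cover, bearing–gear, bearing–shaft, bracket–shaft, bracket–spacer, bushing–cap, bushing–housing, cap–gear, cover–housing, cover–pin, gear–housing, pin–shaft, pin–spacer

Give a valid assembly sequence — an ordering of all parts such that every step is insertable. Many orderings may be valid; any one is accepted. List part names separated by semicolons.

cover; bearing; pin; gear; cap; bushing; shaft; bracket; housing; spacer

1. cover@(2, 1) [+y clear] — {cover}
2. bearing@(2, 0) [+x clear] — {bearing, cover}
3. pin@(3, 1) [+x clear] — {bearing, cover, pin}
4. gear@(1, 0) [-y clear] — {bearing, cover, gear, pin}
5. cap@(0, 0) [+y clear] — {bearing, cap, cover, gear, pin}
6. bushing@(0, 1) [+y clear] — {bearing, bushing, cap, cover, gear, pin}
7. shaft@(3, 0) [+x clear] — {bearing, bushing, cap, cover, gear, pin, shaft}
8. bracket@(4, 0) [+x clear] — {bearing, bracket, bushing, cap, cover, gear, pin, shaft}
9. housing@(1, 1) [+y clear] — {bearing, bracket, bushing, cap, cover, gear, housing, pin, shaft}
10. spacer@(4, 1) [+y clear] — {bearing, bracket, bushing, cap, cover, gear, housing, pin, shaft, spacer}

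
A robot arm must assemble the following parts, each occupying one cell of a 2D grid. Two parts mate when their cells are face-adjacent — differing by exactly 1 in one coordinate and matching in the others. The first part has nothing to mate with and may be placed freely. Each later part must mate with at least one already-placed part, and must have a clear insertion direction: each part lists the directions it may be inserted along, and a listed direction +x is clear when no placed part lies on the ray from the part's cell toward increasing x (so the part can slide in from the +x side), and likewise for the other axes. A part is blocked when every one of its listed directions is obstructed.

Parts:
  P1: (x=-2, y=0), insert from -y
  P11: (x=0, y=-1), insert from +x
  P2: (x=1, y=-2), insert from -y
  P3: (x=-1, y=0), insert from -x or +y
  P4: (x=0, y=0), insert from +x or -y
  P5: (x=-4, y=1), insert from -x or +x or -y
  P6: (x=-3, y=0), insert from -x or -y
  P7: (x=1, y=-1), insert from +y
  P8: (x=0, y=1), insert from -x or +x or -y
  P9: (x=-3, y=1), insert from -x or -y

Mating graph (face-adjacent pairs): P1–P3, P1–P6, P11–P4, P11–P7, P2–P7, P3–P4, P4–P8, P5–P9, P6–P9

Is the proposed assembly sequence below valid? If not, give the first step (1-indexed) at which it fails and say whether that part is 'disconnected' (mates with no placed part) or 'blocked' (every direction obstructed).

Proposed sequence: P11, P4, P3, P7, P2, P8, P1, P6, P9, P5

Valid

1. P11@(0, -1) [+x clear] — {P11}
2. P4@(0, 0) [+x clear] — {P11, P4}
3. P3@(-1, 0) [-x clear] — {P11, P3, P4}
4. P7@(1, -1) [+y clear] — {P11, P3, P4, P7}
5. P2@(1, -2) [-y clear] — {P11, P2, P3, P4, P7}
6. P8@(0, 1) [-x clear] — {P11, P2, P3, P4, P7, P8}
7. P1@(-2, 0) [-y clear] — {P1, P11, P2, P3, P4, P7, P8}
8. P6@(-3, 0) [-x clear] — {P1, P11, P2, P3, P4, P6, P7, P8}
9. P9@(-3, 1) [-x clear] — {P1, P11, P2, P3, P4, P6, P7, P8, P9}
10. P5@(-4, 1) [-x clear] — {P1, P11, P2, P3, P4, P5, P6, P7, P8, P9}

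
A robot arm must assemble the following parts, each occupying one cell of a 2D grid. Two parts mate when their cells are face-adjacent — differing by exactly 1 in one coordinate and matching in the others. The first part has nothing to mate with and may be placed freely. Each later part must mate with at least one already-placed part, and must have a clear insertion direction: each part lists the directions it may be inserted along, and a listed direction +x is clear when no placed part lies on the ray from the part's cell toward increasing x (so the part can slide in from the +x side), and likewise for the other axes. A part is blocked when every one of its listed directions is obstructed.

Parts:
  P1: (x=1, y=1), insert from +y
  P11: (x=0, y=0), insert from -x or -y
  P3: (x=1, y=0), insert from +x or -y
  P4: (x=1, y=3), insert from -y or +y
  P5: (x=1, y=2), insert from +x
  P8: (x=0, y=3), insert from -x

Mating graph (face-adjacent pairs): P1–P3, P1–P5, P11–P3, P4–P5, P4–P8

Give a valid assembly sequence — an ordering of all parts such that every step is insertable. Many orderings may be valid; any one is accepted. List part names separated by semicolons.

1. P3@(1, 0) [+x clear] — {P3}
2. P1@(1, 1) [+y clear] — {P1, P3}
3. P5@(1, 2) [+x clear] — {P1, P3, P5}
4. P4@(1, 3) [+y clear] — {P1, P3, P4, P5}
5. P8@(0, 3) [-x clear] — {P1, P3, P4, P5, P8}
6. P11@(0, 0) [-x clear] — {P1, P11, P3, P4, P5, P8}

P3; P1; P5; P4; P8; P11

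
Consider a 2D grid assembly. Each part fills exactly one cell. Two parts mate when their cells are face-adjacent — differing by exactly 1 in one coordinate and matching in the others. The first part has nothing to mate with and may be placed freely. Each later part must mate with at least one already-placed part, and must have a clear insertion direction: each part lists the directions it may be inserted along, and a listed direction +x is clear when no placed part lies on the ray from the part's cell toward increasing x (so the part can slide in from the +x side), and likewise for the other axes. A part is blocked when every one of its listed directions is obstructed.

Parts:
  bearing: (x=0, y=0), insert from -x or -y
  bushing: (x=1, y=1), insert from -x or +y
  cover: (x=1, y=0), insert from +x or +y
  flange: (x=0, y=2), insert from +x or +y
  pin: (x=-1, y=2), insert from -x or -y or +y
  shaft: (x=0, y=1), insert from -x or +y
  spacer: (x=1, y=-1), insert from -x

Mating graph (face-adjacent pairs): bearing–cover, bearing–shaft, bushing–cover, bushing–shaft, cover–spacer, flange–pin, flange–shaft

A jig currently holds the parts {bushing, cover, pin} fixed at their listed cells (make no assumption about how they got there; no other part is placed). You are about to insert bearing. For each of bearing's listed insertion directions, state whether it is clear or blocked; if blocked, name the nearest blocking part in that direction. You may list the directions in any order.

-x: ray from bearing(0, 0) has no placed part ⇒ clear
-y: ray from bearing(0, 0) has no placed part ⇒ clear

-x: clear; -y: clear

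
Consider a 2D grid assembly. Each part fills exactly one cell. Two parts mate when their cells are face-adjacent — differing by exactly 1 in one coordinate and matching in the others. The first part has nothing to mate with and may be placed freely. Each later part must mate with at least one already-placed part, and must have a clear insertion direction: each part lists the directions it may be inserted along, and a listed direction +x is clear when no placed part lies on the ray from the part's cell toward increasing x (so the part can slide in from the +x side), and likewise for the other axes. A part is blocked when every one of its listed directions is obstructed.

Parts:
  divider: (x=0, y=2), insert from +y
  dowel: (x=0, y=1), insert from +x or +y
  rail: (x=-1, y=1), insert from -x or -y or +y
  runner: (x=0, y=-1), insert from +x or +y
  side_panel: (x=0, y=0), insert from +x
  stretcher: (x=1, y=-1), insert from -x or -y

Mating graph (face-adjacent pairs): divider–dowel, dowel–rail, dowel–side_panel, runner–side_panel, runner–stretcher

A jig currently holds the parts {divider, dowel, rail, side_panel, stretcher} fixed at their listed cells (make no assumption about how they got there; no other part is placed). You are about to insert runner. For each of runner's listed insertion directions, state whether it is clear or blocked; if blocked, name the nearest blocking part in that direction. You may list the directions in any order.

+x: nearest on ray is stretcher@(1, -1) ⇒ blocked
+y: nearest on ray is side_panel@(0, 0) ⇒ blocked

+x: blocked by stretcher; +y: blocked by side_panel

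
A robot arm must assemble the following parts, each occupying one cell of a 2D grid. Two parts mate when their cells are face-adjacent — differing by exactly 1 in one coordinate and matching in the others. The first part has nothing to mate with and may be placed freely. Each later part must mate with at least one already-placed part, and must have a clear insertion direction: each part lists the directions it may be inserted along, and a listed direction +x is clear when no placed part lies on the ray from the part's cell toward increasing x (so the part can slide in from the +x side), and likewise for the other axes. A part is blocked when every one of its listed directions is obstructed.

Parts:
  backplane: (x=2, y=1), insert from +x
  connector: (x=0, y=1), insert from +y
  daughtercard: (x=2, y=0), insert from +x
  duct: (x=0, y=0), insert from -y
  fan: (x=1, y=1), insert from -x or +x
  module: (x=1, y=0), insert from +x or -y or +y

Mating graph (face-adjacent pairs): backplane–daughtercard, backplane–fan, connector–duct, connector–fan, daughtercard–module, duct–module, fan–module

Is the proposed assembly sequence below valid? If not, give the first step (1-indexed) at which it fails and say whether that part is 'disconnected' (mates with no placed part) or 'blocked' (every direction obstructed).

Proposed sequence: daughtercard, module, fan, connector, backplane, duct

Valid

1. daughtercard@(2, 0) [+x clear] — {daughtercard}
2. module@(1, 0) [-y clear] — {daughtercard, module}
3. fan@(1, 1) [-x clear] — {daughtercard, fan, module}
4. connector@(0, 1) [+y clear] — {connector, daughtercard, fan, module}
5. backplane@(2, 1) [+x clear] — {backplane, connector, daughtercard, fan, module}
6. duct@(0, 0) [-y clear] — {backplane, connector, daughtercard, duct, fan, module}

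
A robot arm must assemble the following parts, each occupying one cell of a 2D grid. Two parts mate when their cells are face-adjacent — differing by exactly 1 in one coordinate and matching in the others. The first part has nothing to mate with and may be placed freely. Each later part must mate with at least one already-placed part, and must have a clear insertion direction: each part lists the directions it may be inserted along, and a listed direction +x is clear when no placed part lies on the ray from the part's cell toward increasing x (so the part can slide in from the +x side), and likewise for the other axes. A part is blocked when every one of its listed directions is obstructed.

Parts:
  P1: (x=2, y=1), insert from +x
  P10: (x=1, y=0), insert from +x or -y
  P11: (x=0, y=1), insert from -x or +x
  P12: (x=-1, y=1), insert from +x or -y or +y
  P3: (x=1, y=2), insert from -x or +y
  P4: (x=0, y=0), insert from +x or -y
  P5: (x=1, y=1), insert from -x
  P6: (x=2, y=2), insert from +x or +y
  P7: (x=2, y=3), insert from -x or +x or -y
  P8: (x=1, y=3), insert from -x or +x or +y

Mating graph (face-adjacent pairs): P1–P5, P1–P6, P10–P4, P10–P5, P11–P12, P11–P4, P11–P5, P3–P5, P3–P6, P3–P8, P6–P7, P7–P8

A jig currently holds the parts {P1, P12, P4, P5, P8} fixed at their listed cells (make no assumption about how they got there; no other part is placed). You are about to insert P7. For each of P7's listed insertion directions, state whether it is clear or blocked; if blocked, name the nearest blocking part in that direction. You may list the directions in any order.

+x: clear; -x: blocked by P8; -y: blocked by P1

-x: nearest on ray is P8@(1, 3) ⇒ blocked
+x: ray from P7(2, 3) has no placed part ⇒ clear
-y: nearest on ray is P1@(2, 1) ⇒ blocked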